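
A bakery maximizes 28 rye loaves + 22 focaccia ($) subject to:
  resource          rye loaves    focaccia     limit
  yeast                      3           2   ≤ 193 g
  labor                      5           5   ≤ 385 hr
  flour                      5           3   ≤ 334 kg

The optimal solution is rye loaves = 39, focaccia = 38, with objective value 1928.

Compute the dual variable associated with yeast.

6

Check each constraint at x*: yeast 193/193 (tight); labor 385/385 (tight); flour 309/334 (slack 25).
By complementary slackness, y = 0 for the non-binding constraint.
From A_Bᵀ y = c: 3·y_yeast + 5·y_labor = 28; 2·y_yeast + 5·y_labor = 22.
→ y_yeast = 6 and y_labor = 2.
Shadow price of yeast = 6.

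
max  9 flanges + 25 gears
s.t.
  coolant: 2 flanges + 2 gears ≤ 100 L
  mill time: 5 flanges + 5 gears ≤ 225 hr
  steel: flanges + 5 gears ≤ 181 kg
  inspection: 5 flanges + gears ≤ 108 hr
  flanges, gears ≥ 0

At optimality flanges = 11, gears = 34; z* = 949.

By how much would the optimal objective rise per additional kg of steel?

4

Binding: mill time and steel. Non-binding: coolant (10 unused), inspection (19 unused).
Since coolant, inspection are not tight, their duals are 0.
From A_Bᵀ y = c: 5·y_mill time + 1·y_steel = 9; 5·y_mill time + 5·y_steel = 25.
Solving: y_mill time = 1, y_steel = 4.
Shadow price of steel = 4.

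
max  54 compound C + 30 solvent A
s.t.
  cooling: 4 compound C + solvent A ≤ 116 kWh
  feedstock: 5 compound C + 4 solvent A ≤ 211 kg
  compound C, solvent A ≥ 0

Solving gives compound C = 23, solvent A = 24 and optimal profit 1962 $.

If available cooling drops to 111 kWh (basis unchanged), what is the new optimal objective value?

1932

Check each constraint at x*: cooling 116/116 (tight); feedstock 211/211 (tight).
Dual feasibility on the basic columns requires 4·y_cooling + 5·y_feedstock = 54, 1·y_cooling + 4·y_feedstock = 30.
This yields shadow prices y_cooling = 6, y_feedstock = 6.
Δz = y_cooling·Δb = 6 × (-5) = -30, so new z* = 1962 − 30 = 1932.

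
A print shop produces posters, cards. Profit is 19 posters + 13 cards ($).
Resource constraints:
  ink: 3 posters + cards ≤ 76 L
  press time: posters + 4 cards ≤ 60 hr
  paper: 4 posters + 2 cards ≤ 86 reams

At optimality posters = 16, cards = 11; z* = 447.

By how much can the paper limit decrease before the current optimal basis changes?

56

Binding constraints: press time, paper. The basis is B = [[1,4],[4,2]] with det -14.
Per unit decrease in paper, x* moves by d = (-0.2857, 0.0714).
The basis stays optimal until posters reaches 0; allowable decrease = 56 reams.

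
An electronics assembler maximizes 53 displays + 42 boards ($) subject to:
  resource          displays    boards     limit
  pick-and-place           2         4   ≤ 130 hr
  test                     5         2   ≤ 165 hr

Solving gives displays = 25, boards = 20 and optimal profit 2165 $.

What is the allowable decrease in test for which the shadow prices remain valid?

Binding constraints: pick-and-place, test. The basis is B = [[2,4],[5,2]] with det -16.
Per unit decrease in test, x* moves by d = (-0.25, 0.125).
The basis stays optimal until displays reaches 0; allowable decrease = 100 hr.

100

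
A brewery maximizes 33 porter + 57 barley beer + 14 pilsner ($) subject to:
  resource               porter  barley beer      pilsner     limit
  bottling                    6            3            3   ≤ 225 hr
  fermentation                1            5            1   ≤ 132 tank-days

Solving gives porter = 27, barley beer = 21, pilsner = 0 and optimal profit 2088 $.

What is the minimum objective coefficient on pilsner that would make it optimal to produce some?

21

Both bottling and fermentation are binding at x*.
From A_Bᵀ y = c: 6·y_bottling + 1·y_fermentation = 33; 3·y_bottling + 5·y_fermentation = 57.
→ y_bottling = 4 and y_fermentation = 9.
pilsner enters the basis when its profit ≥ yᵀa₃ = 4·3 + 9·1 = 21.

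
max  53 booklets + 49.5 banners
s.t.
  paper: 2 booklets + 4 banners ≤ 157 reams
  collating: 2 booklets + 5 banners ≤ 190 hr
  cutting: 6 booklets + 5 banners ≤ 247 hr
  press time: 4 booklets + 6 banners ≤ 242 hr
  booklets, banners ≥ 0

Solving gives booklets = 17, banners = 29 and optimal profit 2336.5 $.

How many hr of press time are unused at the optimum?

press time used = 4·17 + 6·29 = 242; slack = 242 − 242 = 0.

0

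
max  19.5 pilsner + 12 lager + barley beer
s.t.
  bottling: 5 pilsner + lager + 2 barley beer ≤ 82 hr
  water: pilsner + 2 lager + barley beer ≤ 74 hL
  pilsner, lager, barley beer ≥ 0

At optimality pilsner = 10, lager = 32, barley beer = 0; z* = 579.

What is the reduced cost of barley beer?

At the optimum: bottling uses 82 of 82 (binding); water uses 74 of 74 (binding).
From A_Bᵀ y = c: 5·y_bottling + 1·y_water = 19.5; 1·y_bottling + 2·y_water = 12.
Solving: y_bottling = 3, y_water = 4.5.
Reduced cost of barley beer: c₃ − yᵀa₃ = 1 − (3·2 + 4.5·1) = 1 − 10.5 = -9.5.

-9.5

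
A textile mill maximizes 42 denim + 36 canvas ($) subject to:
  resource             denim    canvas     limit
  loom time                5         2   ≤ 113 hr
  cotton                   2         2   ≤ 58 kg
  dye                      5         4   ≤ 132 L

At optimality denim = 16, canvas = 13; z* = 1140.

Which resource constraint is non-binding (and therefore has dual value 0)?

loom time: 106/113 (slack 7)
cotton: 58/58 (binding)
dye: 132/132 (binding)
By complementary slackness, a constraint with positive slack has shadow price 0 → loom time.

loom time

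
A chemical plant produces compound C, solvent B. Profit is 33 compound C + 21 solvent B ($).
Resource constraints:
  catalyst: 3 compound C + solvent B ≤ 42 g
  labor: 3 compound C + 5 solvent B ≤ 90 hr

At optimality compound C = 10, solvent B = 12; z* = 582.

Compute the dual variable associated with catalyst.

At the optimum: catalyst uses 42 of 42 (binding); labor uses 90 of 90 (binding).
Dual feasibility on the basic columns requires 3·y_catalyst + 3·y_labor = 33, 1·y_catalyst + 5·y_labor = 21.
Solving: y_catalyst = 8.5, y_labor = 2.5.
Shadow price of catalyst = 8.5.

8.5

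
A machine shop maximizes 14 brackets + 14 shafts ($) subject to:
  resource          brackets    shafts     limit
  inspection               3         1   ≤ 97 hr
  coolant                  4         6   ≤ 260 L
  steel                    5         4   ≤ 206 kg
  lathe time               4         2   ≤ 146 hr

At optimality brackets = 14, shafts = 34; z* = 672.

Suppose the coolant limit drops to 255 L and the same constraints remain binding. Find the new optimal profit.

At the optimum: inspection uses 76 of 97 (slack = 21); coolant uses 260 of 260 (binding); steel uses 206 of 206 (binding); lathe time uses 124 of 146 (slack = 22).
Since inspection, lathe time are not tight, their duals are 0.
The binding rows give the dual system: 4·y_coolant + 5·y_steel = 14 and 6·y_coolant + 4·y_steel = 14.
→ y_coolant = 1 and y_steel = 2.
Δz = y_coolant·Δb = 1 × (-5) = -5, so new z* = 672 − 5 = 667.

667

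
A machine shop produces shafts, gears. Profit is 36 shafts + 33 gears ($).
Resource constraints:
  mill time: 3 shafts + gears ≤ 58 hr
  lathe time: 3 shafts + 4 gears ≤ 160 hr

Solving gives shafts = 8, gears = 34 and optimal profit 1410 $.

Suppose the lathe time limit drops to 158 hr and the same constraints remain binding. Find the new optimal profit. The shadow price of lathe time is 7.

1396

Δb = -2, so new z* = 1410 + (7)·(-2) = 1410 − 14 = 1396.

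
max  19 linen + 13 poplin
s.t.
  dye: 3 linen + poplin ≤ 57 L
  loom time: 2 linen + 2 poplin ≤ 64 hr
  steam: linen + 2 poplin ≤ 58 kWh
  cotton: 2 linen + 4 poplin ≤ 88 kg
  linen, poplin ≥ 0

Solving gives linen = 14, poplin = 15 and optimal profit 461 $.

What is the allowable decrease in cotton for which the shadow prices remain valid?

Binding constraints: dye, cotton. The basis is B = [[3,1],[2,4]] with det 10.
Per unit decrease in cotton, x* moves by d = (0.1, -0.3).
The basis stays optimal until poplin reaches 0; allowable decrease = 50 kg.

50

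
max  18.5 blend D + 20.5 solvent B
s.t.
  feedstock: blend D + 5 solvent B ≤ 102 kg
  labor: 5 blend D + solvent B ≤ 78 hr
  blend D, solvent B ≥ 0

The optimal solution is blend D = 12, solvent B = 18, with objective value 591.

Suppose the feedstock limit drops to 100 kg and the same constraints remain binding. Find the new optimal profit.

Check each constraint at x*: feedstock 102/102 (tight); labor 78/78 (tight).
The binding rows give the dual system: 1·y_feedstock + 5·y_labor = 18.5 and 5·y_feedstock + 1·y_labor = 20.5.
Solving: y_feedstock = 3.5, y_labor = 3.
Δz = y_feedstock·Δb = 3.5 × (-2) = -7, so new z* = 591 − 7 = 584.

584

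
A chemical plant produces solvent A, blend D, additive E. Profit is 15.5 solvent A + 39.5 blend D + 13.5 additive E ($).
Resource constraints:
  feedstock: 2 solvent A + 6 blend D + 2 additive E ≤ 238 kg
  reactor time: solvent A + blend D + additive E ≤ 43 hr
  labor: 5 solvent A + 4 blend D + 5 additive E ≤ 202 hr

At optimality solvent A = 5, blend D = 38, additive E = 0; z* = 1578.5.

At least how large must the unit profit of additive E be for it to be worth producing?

Check each constraint at x*: feedstock 238/238 (tight); reactor time 43/43 (tight); labor 177/202 (slack 25).
Slack constraints have shadow price 0 (complementary slackness).
The binding rows give the dual system: 2·y_feedstock + 1·y_reactor time = 15.5 and 6·y_feedstock + 1·y_reactor time = 39.5.
This yields shadow prices y_feedstock = 6, y_reactor time = 3.5.
additive E enters the basis when its profit ≥ yᵀa₃ = 6·2 + 3.5·1 = 15.5.

15.5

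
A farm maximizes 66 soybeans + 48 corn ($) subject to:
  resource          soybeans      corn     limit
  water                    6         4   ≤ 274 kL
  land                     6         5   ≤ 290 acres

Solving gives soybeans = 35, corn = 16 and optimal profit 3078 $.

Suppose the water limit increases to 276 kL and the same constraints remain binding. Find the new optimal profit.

Check each constraint at x*: water 274/274 (tight); land 290/290 (tight).
The binding rows give the dual system: 6·y_water + 6·y_land = 66 and 4·y_water + 5·y_land = 48.
This yields shadow prices y_water = 7, y_land = 4.
Δz = y_water·Δb = 7 × (2) = 14, so new z* = 3078 + 14 = 3092.

3092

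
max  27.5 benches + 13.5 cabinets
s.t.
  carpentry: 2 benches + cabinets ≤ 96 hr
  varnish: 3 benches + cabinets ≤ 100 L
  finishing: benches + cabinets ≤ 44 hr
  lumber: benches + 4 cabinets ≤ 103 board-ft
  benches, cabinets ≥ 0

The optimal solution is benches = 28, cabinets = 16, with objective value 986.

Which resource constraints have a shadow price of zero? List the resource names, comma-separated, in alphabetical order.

carpentry: 72/96 (slack 24)
varnish: 100/100 (binding)
finishing: 44/44 (binding)
lumber: 92/103 (slack 11)
By complementary slackness, a constraint with positive slack has shadow price 0 → carpentry, lumber.

carpentry, lumber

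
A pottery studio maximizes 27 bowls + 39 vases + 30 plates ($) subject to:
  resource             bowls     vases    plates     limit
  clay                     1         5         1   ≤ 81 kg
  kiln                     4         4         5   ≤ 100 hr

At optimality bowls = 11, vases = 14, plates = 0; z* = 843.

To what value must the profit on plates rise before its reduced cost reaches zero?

33

Both clay and kiln are binding at x*.
The binding rows give the dual system: 1·y_clay + 4·y_kiln = 27 and 5·y_clay + 4·y_kiln = 39.
Solving: y_clay = 3, y_kiln = 6.
plates enters the basis when its profit ≥ yᵀa₃ = 3·1 + 6·5 = 33.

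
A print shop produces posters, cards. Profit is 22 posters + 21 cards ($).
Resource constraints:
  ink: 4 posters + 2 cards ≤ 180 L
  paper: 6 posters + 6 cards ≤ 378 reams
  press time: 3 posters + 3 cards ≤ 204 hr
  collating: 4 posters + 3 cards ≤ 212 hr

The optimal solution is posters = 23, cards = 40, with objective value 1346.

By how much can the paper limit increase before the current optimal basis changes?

30

Binding constraints: paper, collating. The basis is B = [[6,6],[4,3]] with det -6.
Per unit increase in paper, x* moves by d = (-0.5, 0.6667).
The basis stays optimal until press time becomes binding; allowable increase = 30 reams.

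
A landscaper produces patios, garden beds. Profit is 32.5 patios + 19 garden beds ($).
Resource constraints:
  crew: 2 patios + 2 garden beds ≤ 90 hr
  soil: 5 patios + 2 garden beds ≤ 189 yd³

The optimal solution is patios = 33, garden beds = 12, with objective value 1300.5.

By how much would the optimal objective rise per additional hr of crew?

5

Both crew and soil are binding at x*.
From A_Bᵀ y = c: 2·y_crew + 5·y_soil = 32.5; 2·y_crew + 2·y_soil = 19.
This yields shadow prices y_crew = 5, y_soil = 4.5.
Shadow price of crew = 5.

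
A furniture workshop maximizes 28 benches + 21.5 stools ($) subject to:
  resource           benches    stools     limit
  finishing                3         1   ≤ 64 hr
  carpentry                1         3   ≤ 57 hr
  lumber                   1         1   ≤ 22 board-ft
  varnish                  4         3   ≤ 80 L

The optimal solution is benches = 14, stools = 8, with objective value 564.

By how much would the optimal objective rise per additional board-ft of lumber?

2

Binding: lumber and varnish. Non-binding: finishing (14 unused), carpentry (19 unused).
Since finishing, carpentry are not tight, their duals are 0.
Dual feasibility on the basic columns requires 1·y_lumber + 4·y_varnish = 28, 1·y_lumber + 3·y_varnish = 21.5.
This yields shadow prices y_lumber = 2, y_varnish = 6.5.
Shadow price of lumber = 2.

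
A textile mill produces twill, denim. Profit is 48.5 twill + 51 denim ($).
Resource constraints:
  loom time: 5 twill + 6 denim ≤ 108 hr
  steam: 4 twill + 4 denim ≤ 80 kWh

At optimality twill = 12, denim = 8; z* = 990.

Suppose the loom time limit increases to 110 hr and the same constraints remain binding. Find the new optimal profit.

At the optimum: loom time uses 108 of 108 (binding); steam uses 80 of 80 (binding).
The binding rows give the dual system: 5·y_loom time + 4·y_steam = 48.5 and 6·y_loom time + 4·y_steam = 51.
→ y_loom time = 2.5 and y_steam = 9.
Δz = y_loom time·Δb = 2.5 × (2) = 5, so new z* = 990 + 5 = 995.

995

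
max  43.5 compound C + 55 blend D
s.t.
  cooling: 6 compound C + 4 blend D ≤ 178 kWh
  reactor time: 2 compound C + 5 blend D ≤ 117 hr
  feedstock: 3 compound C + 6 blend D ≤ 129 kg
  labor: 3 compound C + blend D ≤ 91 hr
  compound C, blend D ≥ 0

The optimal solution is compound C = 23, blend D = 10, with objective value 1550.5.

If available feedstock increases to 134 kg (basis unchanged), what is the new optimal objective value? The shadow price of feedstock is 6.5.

Δb = 5, so new z* = 1550.5 + (6.5)·(5) = 1550.5 + 32.5 = 1583.

1583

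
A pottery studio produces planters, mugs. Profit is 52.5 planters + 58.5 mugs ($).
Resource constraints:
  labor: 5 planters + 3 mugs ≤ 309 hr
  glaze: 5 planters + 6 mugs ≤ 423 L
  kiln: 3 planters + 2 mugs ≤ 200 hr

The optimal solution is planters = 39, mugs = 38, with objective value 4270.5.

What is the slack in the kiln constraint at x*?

kiln used = 3·39 + 2·38 = 193; slack = 200 − 193 = 7.

7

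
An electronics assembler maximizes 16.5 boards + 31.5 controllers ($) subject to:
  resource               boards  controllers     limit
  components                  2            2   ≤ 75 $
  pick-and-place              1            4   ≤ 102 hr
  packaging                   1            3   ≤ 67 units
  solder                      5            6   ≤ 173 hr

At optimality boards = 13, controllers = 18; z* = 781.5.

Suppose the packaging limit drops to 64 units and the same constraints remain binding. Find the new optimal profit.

762

At the optimum: components uses 62 of 75 (slack = 13); pick-and-place uses 85 of 102 (slack = 17); packaging uses 67 of 67 (binding); solder uses 173 of 173 (binding).
By complementary slackness, y = 0 for the non-binding constraints.
Dual feasibility on the basic columns requires 1·y_packaging + 5·y_solder = 16.5, 3·y_packaging + 6·y_solder = 31.5.
Solving: y_packaging = 6.5, y_solder = 2.
Δz = y_packaging·Δb = 6.5 × (-3) = -19.5, so new z* = 781.5 − 19.5 = 762.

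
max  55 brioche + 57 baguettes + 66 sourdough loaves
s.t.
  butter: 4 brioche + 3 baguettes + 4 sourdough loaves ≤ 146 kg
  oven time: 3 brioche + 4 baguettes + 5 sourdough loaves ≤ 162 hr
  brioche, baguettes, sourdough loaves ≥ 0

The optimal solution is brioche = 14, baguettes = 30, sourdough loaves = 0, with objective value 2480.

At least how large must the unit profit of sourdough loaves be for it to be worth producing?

73

Both butter and oven time are binding at x*.
The binding rows give the dual system: 4·y_butter + 3·y_oven time = 55 and 3·y_butter + 4·y_oven time = 57.
Solving: y_butter = 7, y_oven time = 9.
sourdough loaves enters the basis when its profit ≥ yᵀa₃ = 7·4 + 9·5 = 73.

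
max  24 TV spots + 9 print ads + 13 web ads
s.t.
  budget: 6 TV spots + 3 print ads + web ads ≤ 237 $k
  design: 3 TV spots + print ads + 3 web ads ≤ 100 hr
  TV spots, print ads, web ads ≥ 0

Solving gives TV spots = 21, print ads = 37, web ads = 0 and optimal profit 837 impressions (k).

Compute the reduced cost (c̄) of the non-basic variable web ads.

At the optimum: budget uses 237 of 237 (binding); design uses 100 of 100 (binding).
The binding rows give the dual system: 6·y_budget + 3·y_design = 24 and 3·y_budget + 1·y_design = 9.
→ y_budget = 1 and y_design = 6.
Reduced cost of web ads: c₃ − yᵀa₃ = 13 − (1·1 + 6·3) = 13 − 19 = -6.

-6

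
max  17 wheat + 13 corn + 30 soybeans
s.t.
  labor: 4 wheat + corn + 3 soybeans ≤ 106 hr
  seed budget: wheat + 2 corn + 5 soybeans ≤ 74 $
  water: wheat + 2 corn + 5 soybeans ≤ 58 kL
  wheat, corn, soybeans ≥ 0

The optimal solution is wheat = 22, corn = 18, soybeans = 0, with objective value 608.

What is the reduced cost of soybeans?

At the optimum: labor uses 106 of 106 (binding); seed budget uses 58 of 74 (slack = 16); water uses 58 of 58 (binding).
By complementary slackness, y = 0 for the non-binding constraint.
The binding rows give the dual system: 4·y_labor + 1·y_water = 17 and 1·y_labor + 2·y_water = 13.
This yields shadow prices y_labor = 3, y_water = 5.
Reduced cost of soybeans: c₃ − yᵀa₃ = 30 − (3·3 + 5·5) = 30 − 34 = -4.

-4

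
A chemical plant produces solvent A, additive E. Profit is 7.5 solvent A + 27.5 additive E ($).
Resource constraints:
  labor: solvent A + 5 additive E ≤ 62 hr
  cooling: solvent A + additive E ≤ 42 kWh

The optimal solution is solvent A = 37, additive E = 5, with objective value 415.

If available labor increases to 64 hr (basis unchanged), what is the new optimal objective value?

425

At the optimum: labor uses 62 of 62 (binding); cooling uses 42 of 42 (binding).
From A_Bᵀ y = c: 1·y_labor + 1·y_cooling = 7.5; 5·y_labor + 1·y_cooling = 27.5.
Solving: y_labor = 5, y_cooling = 2.5.
Δz = y_labor·Δb = 5 × (2) = 10, so new z* = 415 + 10 = 425.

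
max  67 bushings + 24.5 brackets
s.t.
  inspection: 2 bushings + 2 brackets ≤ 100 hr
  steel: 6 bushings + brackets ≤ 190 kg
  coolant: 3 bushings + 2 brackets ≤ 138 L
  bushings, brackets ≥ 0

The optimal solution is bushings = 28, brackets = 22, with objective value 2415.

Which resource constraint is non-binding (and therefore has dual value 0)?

coolant

inspection: 100/100 (binding)
steel: 190/190 (binding)
coolant: 128/138 (slack 10)
By complementary slackness, a constraint with positive slack has shadow price 0 → coolant.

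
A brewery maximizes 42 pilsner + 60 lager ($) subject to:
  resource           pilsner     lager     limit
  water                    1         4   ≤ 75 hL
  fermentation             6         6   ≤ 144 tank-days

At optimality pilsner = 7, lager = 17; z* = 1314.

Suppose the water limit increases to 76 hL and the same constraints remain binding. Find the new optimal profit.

Check each constraint at x*: water 75/75 (tight); fermentation 144/144 (tight).
From A_Bᵀ y = c: 1·y_water + 6·y_fermentation = 42; 4·y_water + 6·y_fermentation = 60.
Solving: y_water = 6, y_fermentation = 6.
Δz = y_water·Δb = 6 × (1) = 6, so new z* = 1314 + 6 = 1320.

1320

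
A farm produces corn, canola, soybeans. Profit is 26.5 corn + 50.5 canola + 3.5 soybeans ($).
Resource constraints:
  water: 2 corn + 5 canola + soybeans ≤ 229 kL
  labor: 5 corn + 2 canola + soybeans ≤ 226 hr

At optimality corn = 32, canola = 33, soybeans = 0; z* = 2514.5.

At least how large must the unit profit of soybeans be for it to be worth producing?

Check each constraint at x*: water 229/229 (tight); labor 226/226 (tight).
From A_Bᵀ y = c: 2·y_water + 5·y_labor = 26.5; 5·y_water + 2·y_labor = 50.5.
Solving: y_water = 9.5, y_labor = 1.5.
soybeans enters the basis when its profit ≥ yᵀa₃ = 9.5·1 + 1.5·1 = 11.

11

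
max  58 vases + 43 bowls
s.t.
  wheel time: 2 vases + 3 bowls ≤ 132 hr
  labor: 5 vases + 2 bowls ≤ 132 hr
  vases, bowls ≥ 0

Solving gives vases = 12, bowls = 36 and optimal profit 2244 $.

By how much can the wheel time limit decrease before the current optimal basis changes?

79.2

Binding constraints: wheel time, labor. The basis is B = [[2,3],[5,2]] with det -11.
Per unit decrease in wheel time, x* moves by d = (0.1818, -0.4545).
The basis stays optimal until bowls reaches 0; allowable decrease = 79.2 hr.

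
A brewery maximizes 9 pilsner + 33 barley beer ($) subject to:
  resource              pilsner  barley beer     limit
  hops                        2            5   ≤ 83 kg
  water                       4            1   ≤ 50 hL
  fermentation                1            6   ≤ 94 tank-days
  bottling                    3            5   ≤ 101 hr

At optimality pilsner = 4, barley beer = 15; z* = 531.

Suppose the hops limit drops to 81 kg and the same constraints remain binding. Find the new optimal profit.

525

At the optimum: hops uses 83 of 83 (binding); water uses 31 of 50 (slack = 19); fermentation uses 94 of 94 (binding); bottling uses 87 of 101 (slack = 14).
Since water, bottling are not tight, their duals are 0.
Dual feasibility on the basic columns requires 2·y_hops + 1·y_fermentation = 9, 5·y_hops + 6·y_fermentation = 33.
This yields shadow prices y_hops = 3, y_fermentation = 3.
Δz = y_hops·Δb = 3 × (-2) = -6, so new z* = 531 − 6 = 525.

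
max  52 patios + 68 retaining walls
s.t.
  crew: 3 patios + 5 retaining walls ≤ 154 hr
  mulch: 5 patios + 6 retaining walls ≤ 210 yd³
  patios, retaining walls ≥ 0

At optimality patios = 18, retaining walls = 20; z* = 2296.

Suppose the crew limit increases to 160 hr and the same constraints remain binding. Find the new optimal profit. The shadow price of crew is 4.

2320

Δb = 6, so new z* = 2296 + (4)·(6) = 2296 + 24 = 2320.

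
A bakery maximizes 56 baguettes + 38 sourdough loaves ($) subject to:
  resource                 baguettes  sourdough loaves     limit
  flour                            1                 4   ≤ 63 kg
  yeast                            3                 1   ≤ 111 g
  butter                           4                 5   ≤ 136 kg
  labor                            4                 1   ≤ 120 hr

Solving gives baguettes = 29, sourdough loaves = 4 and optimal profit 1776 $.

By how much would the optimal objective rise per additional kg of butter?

6

Binding: butter and labor. Non-binding: flour (18 unused), yeast (20 unused).
Slack constraints have shadow price 0 (complementary slackness).
Dual feasibility on the basic columns requires 4·y_butter + 4·y_labor = 56, 5·y_butter + 1·y_labor = 38.
Solving: y_butter = 6, y_labor = 8.
Shadow price of butter = 6.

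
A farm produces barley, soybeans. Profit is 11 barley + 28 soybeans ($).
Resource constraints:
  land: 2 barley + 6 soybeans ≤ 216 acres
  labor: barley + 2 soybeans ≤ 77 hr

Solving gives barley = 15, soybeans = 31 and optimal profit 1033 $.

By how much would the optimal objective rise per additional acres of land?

3

Check each constraint at x*: land 216/216 (tight); labor 77/77 (tight).
The binding rows give the dual system: 2·y_land + 1·y_labor = 11 and 6·y_land + 2·y_labor = 28.
Solving: y_land = 3, y_labor = 5.
Shadow price of land = 3.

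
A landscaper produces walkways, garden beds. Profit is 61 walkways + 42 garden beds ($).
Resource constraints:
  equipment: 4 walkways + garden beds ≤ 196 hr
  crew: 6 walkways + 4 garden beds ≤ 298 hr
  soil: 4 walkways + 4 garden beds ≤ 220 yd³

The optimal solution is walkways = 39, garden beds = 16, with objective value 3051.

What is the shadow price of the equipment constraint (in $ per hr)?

At the optimum: equipment uses 172 of 196 (slack = 24); crew uses 298 of 298 (binding); soil uses 220 of 220 (binding).
Slack constraints have shadow price 0 (complementary slackness).
The binding rows give the dual system: 6·y_crew + 4·y_soil = 61 and 4·y_crew + 4·y_soil = 42.
→ y_crew = 9.5 and y_soil = 1.
Shadow price of equipment = 0.

0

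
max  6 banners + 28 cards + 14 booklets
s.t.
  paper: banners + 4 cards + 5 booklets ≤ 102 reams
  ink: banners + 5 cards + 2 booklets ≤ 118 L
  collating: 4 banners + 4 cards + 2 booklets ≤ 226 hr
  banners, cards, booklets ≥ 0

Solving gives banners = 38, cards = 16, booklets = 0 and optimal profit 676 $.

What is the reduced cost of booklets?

-4

Check each constraint at x*: paper 102/102 (tight); ink 118/118 (tight); collating 216/226 (slack 10).
Slack constraints have shadow price 0 (complementary slackness).
The binding rows give the dual system: 1·y_paper + 1·y_ink = 6 and 4·y_paper + 5·y_ink = 28.
This yields shadow prices y_paper = 2, y_ink = 4.
Reduced cost of booklets: c₃ − yᵀa₃ = 14 − (2·5 + 4·2) = 14 − 18 = -4.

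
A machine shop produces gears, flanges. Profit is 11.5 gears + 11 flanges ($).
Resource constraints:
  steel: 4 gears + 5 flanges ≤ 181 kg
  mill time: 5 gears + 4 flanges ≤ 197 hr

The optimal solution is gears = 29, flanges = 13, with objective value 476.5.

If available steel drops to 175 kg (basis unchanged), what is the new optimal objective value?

470.5

Check each constraint at x*: steel 181/181 (tight); mill time 197/197 (tight).
The binding rows give the dual system: 4·y_steel + 5·y_mill time = 11.5 and 5·y_steel + 4·y_mill time = 11.
→ y_steel = 1 and y_mill time = 1.5.
Δz = y_steel·Δb = 1 × (-6) = -6, so new z* = 476.5 − 6 = 470.5.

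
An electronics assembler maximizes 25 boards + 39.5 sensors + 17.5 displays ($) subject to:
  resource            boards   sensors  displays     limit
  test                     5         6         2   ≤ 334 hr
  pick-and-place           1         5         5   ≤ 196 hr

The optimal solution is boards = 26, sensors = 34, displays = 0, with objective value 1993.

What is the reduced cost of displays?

At the optimum: test uses 334 of 334 (binding); pick-and-place uses 196 of 196 (binding).
The binding rows give the dual system: 5·y_test + 1·y_pick-and-place = 25 and 6·y_test + 5·y_pick-and-place = 39.5.
This yields shadow prices y_test = 4.5, y_pick-and-place = 2.5.
Reduced cost of displays: c₃ − yᵀa₃ = 17.5 − (4.5·2 + 2.5·5) = 17.5 − 21.5 = -4.

-4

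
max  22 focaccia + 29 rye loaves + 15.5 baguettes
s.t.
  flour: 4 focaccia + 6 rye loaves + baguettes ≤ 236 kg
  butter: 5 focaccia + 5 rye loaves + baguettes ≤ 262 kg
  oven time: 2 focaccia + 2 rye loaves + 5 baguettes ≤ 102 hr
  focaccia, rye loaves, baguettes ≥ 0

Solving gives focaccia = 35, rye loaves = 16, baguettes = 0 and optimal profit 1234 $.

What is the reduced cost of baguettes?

-8

Binding: flour and oven time. Non-binding: butter (7 unused).
Slack constraints have shadow price 0 (complementary slackness).
Dual feasibility on the basic columns requires 4·y_flour + 2·y_oven time = 22, 6·y_flour + 2·y_oven time = 29.
Solving: y_flour = 3.5, y_oven time = 4.
Reduced cost of baguettes: c₃ − yᵀa₃ = 15.5 − (3.5·1 + 4·5) = 15.5 − 23.5 = -8.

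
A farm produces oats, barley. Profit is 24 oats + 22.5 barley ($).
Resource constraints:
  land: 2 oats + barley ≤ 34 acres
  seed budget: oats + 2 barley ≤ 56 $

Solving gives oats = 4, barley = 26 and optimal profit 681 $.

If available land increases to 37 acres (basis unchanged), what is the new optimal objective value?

At the optimum: land uses 34 of 34 (binding); seed budget uses 56 of 56 (binding).
The binding rows give the dual system: 2·y_land + 1·y_seed budget = 24 and 1·y_land + 2·y_seed budget = 22.5.
This yields shadow prices y_land = 8.5, y_seed budget = 7.
Δz = y_land·Δb = 8.5 × (3) = 25.5, so new z* = 681 + 25.5 = 706.5.

706.5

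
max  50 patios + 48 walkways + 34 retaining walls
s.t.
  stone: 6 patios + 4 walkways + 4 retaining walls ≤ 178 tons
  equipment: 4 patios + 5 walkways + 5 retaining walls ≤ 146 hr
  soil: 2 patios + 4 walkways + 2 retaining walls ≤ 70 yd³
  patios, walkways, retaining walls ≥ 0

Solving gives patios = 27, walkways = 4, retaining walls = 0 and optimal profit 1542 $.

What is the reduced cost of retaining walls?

Binding: stone and soil. Non-binding: equipment (18 unused).
Since equipment is not tight, its dual is 0.
From A_Bᵀ y = c: 6·y_stone + 2·y_soil = 50; 4·y_stone + 4·y_soil = 48.
→ y_stone = 6.5 and y_soil = 5.5.
Reduced cost of retaining walls: c₃ − yᵀa₃ = 34 − (6.5·4 + 5.5·2) = 34 − 37 = -3.

-3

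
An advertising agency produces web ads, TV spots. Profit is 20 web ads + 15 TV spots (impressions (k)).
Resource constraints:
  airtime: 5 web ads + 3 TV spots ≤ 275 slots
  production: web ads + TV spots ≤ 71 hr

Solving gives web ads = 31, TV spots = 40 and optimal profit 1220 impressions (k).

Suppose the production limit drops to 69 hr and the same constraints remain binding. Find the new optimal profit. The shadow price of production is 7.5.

1205

Δb = -2, so new z* = 1220 + (7.5)·(-2) = 1220 − 15 = 1205.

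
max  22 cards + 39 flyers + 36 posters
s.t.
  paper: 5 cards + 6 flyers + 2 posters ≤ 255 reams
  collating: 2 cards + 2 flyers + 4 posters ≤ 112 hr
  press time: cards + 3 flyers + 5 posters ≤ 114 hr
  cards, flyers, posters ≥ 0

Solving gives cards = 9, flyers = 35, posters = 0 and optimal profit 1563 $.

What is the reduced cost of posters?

-5

At the optimum: paper uses 255 of 255 (binding); collating uses 88 of 112 (slack = 24); press time uses 114 of 114 (binding).
By complementary slackness, y = 0 for the non-binding constraint.
The binding rows give the dual system: 5·y_paper + 1·y_press time = 22 and 6·y_paper + 3·y_press time = 39.
→ y_paper = 3 and y_press time = 7.
Reduced cost of posters: c₃ − yᵀa₃ = 36 − (3·2 + 7·5) = 36 − 41 = -5.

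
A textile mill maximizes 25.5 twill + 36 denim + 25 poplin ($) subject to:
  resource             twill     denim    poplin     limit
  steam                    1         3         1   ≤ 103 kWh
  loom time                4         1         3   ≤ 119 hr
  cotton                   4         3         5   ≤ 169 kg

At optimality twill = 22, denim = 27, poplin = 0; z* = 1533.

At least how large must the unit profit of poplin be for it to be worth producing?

30

At the optimum: steam uses 103 of 103 (binding); loom time uses 115 of 119 (slack = 4); cotton uses 169 of 169 (binding).
Since loom time is not tight, its dual is 0.
Dual feasibility on the basic columns requires 1·y_steam + 4·y_cotton = 25.5, 3·y_steam + 3·y_cotton = 36.
This yields shadow prices y_steam = 7.5, y_cotton = 4.5.
poplin enters the basis when its profit ≥ yᵀa₃ = 7.5·1 + 4.5·5 = 30.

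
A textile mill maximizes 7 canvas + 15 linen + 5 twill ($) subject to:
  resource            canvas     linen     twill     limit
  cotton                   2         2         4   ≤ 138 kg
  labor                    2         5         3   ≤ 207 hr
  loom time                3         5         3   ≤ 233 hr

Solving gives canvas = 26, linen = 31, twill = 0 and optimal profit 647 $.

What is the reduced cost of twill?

Check each constraint at x*: cotton 114/138 (slack 24); labor 207/207 (tight); loom time 233/233 (tight).
Since cotton is not tight, its dual is 0.
The binding rows give the dual system: 2·y_labor + 3·y_loom time = 7 and 5·y_labor + 5·y_loom time = 15.
Solving: y_labor = 2, y_loom time = 1.
Reduced cost of twill: c₃ − yᵀa₃ = 5 − (2·3 + 1·3) = 5 − 9 = -4.

-4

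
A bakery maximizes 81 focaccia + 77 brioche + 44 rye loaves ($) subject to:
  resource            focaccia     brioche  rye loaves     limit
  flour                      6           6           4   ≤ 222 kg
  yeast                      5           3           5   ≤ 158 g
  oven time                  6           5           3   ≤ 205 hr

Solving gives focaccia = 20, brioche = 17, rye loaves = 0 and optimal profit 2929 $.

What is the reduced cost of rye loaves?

Binding: flour and oven time. Non-binding: yeast (7 unused).
By complementary slackness, y = 0 for the non-binding constraint.
The binding rows give the dual system: 6·y_flour + 6·y_oven time = 81 and 6·y_flour + 5·y_oven time = 77.
Solving: y_flour = 9.5, y_oven time = 4.
Reduced cost of rye loaves: c₃ − yᵀa₃ = 44 − (9.5·4 + 4·3) = 44 − 50 = -6.

-6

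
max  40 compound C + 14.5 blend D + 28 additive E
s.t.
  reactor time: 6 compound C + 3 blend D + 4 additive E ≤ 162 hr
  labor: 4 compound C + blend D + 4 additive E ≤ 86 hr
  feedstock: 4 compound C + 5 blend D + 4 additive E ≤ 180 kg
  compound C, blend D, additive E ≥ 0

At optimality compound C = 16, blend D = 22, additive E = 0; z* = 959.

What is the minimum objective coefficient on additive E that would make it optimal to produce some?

34

Check each constraint at x*: reactor time 162/162 (tight); labor 86/86 (tight); feedstock 174/180 (slack 6).
Since feedstock is not tight, its dual is 0.
The binding rows give the dual system: 6·y_reactor time + 4·y_labor = 40 and 3·y_reactor time + 1·y_labor = 14.5.
→ y_reactor time = 3 and y_labor = 5.5.
additive E enters the basis when its profit ≥ yᵀa₃ = 3·4 + 5.5·4 = 34.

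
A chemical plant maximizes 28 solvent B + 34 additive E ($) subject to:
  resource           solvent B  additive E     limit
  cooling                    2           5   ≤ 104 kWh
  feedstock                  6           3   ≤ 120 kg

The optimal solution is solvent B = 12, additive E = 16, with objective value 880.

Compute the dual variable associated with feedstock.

Check each constraint at x*: cooling 104/104 (tight); feedstock 120/120 (tight).
From A_Bᵀ y = c: 2·y_cooling + 6·y_feedstock = 28; 5·y_cooling + 3·y_feedstock = 34.
This yields shadow prices y_cooling = 5, y_feedstock = 3.
Shadow price of feedstock = 3.

3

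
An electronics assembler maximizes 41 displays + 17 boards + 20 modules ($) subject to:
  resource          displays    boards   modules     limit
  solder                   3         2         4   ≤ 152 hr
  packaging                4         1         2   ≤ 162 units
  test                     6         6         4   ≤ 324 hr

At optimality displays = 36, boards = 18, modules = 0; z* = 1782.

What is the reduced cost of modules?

At the optimum: solder uses 144 of 152 (slack = 8); packaging uses 162 of 162 (binding); test uses 324 of 324 (binding).
By complementary slackness, y = 0 for the non-binding constraint.
From A_Bᵀ y = c: 4·y_packaging + 6·y_test = 41; 1·y_packaging + 6·y_test = 17.
→ y_packaging = 8 and y_test = 1.5.
Reduced cost of modules: c₃ − yᵀa₃ = 20 − (8·2 + 1.5·4) = 20 − 22 = -2.

-2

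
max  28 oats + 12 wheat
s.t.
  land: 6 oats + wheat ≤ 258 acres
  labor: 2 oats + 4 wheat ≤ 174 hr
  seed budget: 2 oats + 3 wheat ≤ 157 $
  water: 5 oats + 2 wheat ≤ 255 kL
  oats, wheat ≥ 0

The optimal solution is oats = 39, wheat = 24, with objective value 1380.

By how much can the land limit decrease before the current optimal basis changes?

Binding constraints: land, labor. The basis is B = [[6,1],[2,4]] with det 22.
Per unit decrease in land, x* moves by d = (-0.1818, 0.0909).
The basis stays optimal until oats reaches 0; allowable decrease = 214.5 acres.

214.5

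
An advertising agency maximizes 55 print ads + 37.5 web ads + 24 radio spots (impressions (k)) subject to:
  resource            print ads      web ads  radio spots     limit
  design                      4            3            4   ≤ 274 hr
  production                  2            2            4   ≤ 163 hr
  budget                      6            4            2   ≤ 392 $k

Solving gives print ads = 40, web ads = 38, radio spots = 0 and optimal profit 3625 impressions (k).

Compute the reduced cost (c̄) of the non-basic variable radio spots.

-1

Binding: design and budget. Non-binding: production (7 unused).
By complementary slackness, y = 0 for the non-binding constraint.
The binding rows give the dual system: 4·y_design + 6·y_budget = 55 and 3·y_design + 4·y_budget = 37.5.
Solving: y_design = 2.5, y_budget = 7.5.
Reduced cost of radio spots: c₃ − yᵀa₃ = 24 − (2.5·4 + 7.5·2) = 24 − 25 = -1.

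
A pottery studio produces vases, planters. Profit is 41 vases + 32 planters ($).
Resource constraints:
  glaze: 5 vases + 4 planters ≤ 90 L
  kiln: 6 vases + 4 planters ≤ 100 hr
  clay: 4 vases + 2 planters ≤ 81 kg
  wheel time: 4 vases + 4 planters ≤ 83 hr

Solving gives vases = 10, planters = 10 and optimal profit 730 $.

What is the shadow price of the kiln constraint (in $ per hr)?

At the optimum: glaze uses 90 of 90 (binding); kiln uses 100 of 100 (binding); clay uses 60 of 81 (slack = 21); wheel time uses 80 of 83 (slack = 3).
Slack constraints have shadow price 0 (complementary slackness).
From A_Bᵀ y = c: 5·y_glaze + 6·y_kiln = 41; 4·y_glaze + 4·y_kiln = 32.
Solving: y_glaze = 7, y_kiln = 1.
Shadow price of kiln = 1.

1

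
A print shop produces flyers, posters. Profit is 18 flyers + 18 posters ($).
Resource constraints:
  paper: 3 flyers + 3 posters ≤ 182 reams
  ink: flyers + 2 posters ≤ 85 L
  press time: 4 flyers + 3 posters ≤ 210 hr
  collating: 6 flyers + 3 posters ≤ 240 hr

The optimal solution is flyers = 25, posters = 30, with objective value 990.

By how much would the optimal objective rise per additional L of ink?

Check each constraint at x*: paper 165/182 (slack 17); ink 85/85 (tight); press time 190/210 (slack 20); collating 240/240 (tight).
Slack constraints have shadow price 0 (complementary slackness).
From A_Bᵀ y = c: 1·y_ink + 6·y_collating = 18; 2·y_ink + 3·y_collating = 18.
Solving: y_ink = 6, y_collating = 2.
Shadow price of ink = 6.

6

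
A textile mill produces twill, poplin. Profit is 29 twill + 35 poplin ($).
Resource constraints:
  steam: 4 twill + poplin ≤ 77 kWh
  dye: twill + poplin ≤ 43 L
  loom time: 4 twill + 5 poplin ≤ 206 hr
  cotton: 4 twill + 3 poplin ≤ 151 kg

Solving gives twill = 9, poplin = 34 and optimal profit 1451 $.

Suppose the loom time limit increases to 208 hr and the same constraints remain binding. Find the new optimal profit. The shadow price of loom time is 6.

1463

Δb = 2, so new z* = 1451 + (6)·(2) = 1451 + 12 = 1463.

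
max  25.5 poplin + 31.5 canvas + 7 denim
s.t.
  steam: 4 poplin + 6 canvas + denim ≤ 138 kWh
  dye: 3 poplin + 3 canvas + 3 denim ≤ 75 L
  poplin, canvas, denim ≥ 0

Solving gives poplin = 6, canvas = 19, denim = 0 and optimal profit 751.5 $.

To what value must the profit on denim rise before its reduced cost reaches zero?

16.5

Both steam and dye are binding at x*.
The binding rows give the dual system: 4·y_steam + 3·y_dye = 25.5 and 6·y_steam + 3·y_dye = 31.5.
→ y_steam = 3 and y_dye = 4.5.
denim enters the basis when its profit ≥ yᵀa₃ = 3·1 + 4.5·3 = 16.5.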